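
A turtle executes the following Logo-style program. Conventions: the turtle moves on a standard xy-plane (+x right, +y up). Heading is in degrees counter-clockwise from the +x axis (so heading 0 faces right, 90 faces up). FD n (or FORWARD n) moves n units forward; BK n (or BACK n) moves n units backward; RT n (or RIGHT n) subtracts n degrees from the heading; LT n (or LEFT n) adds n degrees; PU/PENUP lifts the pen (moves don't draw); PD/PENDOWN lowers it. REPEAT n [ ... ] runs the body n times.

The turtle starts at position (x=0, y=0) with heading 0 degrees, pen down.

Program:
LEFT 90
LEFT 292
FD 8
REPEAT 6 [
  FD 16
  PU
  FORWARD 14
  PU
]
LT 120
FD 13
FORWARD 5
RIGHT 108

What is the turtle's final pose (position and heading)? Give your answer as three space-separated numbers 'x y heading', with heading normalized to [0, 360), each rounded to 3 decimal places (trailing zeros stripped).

Answer: 160.126 81.508 34

Derivation:
Executing turtle program step by step:
Start: pos=(0,0), heading=0, pen down
LT 90: heading 0 -> 90
LT 292: heading 90 -> 22
FD 8: (0,0) -> (7.417,2.997) [heading=22, draw]
REPEAT 6 [
  -- iteration 1/6 --
  FD 16: (7.417,2.997) -> (22.252,8.991) [heading=22, draw]
  PU: pen up
  FD 14: (22.252,8.991) -> (35.233,14.235) [heading=22, move]
  PU: pen up
  -- iteration 2/6 --
  FD 16: (35.233,14.235) -> (50.068,20.229) [heading=22, move]
  PU: pen up
  FD 14: (50.068,20.229) -> (63.049,25.473) [heading=22, move]
  PU: pen up
  -- iteration 3/6 --
  FD 16: (63.049,25.473) -> (77.883,31.467) [heading=22, move]
  PU: pen up
  FD 14: (77.883,31.467) -> (90.864,36.711) [heading=22, move]
  PU: pen up
  -- iteration 4/6 --
  FD 16: (90.864,36.711) -> (105.699,42.705) [heading=22, move]
  PU: pen up
  FD 14: (105.699,42.705) -> (118.68,47.95) [heading=22, move]
  PU: pen up
  -- iteration 5/6 --
  FD 16: (118.68,47.95) -> (133.514,53.943) [heading=22, move]
  PU: pen up
  FD 14: (133.514,53.943) -> (146.495,59.188) [heading=22, move]
  PU: pen up
  -- iteration 6/6 --
  FD 16: (146.495,59.188) -> (161.33,65.182) [heading=22, move]
  PU: pen up
  FD 14: (161.33,65.182) -> (174.311,70.426) [heading=22, move]
  PU: pen up
]
LT 120: heading 22 -> 142
FD 13: (174.311,70.426) -> (164.066,78.43) [heading=142, move]
FD 5: (164.066,78.43) -> (160.126,81.508) [heading=142, move]
RT 108: heading 142 -> 34
Final: pos=(160.126,81.508), heading=34, 2 segment(s) drawn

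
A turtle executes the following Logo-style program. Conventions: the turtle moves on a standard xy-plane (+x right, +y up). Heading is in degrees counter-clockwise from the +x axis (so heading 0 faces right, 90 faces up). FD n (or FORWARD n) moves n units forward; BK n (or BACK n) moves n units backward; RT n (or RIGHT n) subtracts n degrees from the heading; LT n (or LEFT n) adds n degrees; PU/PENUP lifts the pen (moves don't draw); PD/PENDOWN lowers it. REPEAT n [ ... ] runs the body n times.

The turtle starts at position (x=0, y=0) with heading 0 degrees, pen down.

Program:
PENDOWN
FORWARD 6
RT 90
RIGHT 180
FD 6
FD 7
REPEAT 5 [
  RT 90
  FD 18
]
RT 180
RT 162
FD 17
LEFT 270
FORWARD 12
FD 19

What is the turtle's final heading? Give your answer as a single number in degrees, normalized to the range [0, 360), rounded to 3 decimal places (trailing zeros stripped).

Answer: 288

Derivation:
Executing turtle program step by step:
Start: pos=(0,0), heading=0, pen down
PD: pen down
FD 6: (0,0) -> (6,0) [heading=0, draw]
RT 90: heading 0 -> 270
RT 180: heading 270 -> 90
FD 6: (6,0) -> (6,6) [heading=90, draw]
FD 7: (6,6) -> (6,13) [heading=90, draw]
REPEAT 5 [
  -- iteration 1/5 --
  RT 90: heading 90 -> 0
  FD 18: (6,13) -> (24,13) [heading=0, draw]
  -- iteration 2/5 --
  RT 90: heading 0 -> 270
  FD 18: (24,13) -> (24,-5) [heading=270, draw]
  -- iteration 3/5 --
  RT 90: heading 270 -> 180
  FD 18: (24,-5) -> (6,-5) [heading=180, draw]
  -- iteration 4/5 --
  RT 90: heading 180 -> 90
  FD 18: (6,-5) -> (6,13) [heading=90, draw]
  -- iteration 5/5 --
  RT 90: heading 90 -> 0
  FD 18: (6,13) -> (24,13) [heading=0, draw]
]
RT 180: heading 0 -> 180
RT 162: heading 180 -> 18
FD 17: (24,13) -> (40.168,18.253) [heading=18, draw]
LT 270: heading 18 -> 288
FD 12: (40.168,18.253) -> (43.876,6.841) [heading=288, draw]
FD 19: (43.876,6.841) -> (49.747,-11.229) [heading=288, draw]
Final: pos=(49.747,-11.229), heading=288, 11 segment(s) drawn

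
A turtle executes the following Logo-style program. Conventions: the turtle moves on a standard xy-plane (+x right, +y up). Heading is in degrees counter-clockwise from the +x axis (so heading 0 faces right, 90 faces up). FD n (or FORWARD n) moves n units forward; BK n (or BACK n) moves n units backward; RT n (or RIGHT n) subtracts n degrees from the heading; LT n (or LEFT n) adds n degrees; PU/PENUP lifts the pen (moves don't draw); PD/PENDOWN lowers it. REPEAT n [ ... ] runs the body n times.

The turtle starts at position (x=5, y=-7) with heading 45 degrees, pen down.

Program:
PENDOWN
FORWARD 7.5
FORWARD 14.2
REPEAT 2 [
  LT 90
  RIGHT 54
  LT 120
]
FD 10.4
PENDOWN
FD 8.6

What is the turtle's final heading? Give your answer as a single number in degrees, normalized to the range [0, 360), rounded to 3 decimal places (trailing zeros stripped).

Executing turtle program step by step:
Start: pos=(5,-7), heading=45, pen down
PD: pen down
FD 7.5: (5,-7) -> (10.303,-1.697) [heading=45, draw]
FD 14.2: (10.303,-1.697) -> (20.344,8.344) [heading=45, draw]
REPEAT 2 [
  -- iteration 1/2 --
  LT 90: heading 45 -> 135
  RT 54: heading 135 -> 81
  LT 120: heading 81 -> 201
  -- iteration 2/2 --
  LT 90: heading 201 -> 291
  RT 54: heading 291 -> 237
  LT 120: heading 237 -> 357
]
FD 10.4: (20.344,8.344) -> (30.73,7.8) [heading=357, draw]
PD: pen down
FD 8.6: (30.73,7.8) -> (39.318,7.35) [heading=357, draw]
Final: pos=(39.318,7.35), heading=357, 4 segment(s) drawn

Answer: 357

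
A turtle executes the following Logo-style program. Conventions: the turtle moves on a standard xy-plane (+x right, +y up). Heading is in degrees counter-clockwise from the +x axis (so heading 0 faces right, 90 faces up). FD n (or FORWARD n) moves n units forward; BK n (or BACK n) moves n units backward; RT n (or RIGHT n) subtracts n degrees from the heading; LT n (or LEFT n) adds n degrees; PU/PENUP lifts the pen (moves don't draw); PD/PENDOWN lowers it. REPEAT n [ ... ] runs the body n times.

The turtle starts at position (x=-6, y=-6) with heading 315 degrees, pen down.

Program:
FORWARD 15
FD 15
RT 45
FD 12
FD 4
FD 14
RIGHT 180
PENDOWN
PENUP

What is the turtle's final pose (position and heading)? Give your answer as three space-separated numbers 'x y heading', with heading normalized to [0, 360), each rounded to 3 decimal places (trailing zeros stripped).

Answer: 15.213 -57.213 90

Derivation:
Executing turtle program step by step:
Start: pos=(-6,-6), heading=315, pen down
FD 15: (-6,-6) -> (4.607,-16.607) [heading=315, draw]
FD 15: (4.607,-16.607) -> (15.213,-27.213) [heading=315, draw]
RT 45: heading 315 -> 270
FD 12: (15.213,-27.213) -> (15.213,-39.213) [heading=270, draw]
FD 4: (15.213,-39.213) -> (15.213,-43.213) [heading=270, draw]
FD 14: (15.213,-43.213) -> (15.213,-57.213) [heading=270, draw]
RT 180: heading 270 -> 90
PD: pen down
PU: pen up
Final: pos=(15.213,-57.213), heading=90, 5 segment(s) drawn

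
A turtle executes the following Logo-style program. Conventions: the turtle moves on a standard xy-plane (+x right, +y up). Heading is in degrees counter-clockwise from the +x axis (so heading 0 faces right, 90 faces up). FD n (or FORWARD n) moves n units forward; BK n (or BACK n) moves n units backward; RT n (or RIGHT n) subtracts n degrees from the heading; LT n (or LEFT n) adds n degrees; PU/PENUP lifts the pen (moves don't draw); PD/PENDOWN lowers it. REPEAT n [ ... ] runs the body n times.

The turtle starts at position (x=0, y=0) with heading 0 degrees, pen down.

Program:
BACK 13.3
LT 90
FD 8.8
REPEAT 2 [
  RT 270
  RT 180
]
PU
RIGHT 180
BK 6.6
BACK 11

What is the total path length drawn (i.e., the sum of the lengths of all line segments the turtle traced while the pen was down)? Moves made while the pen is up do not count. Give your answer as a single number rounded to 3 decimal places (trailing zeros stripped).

Answer: 22.1

Derivation:
Executing turtle program step by step:
Start: pos=(0,0), heading=0, pen down
BK 13.3: (0,0) -> (-13.3,0) [heading=0, draw]
LT 90: heading 0 -> 90
FD 8.8: (-13.3,0) -> (-13.3,8.8) [heading=90, draw]
REPEAT 2 [
  -- iteration 1/2 --
  RT 270: heading 90 -> 180
  RT 180: heading 180 -> 0
  -- iteration 2/2 --
  RT 270: heading 0 -> 90
  RT 180: heading 90 -> 270
]
PU: pen up
RT 180: heading 270 -> 90
BK 6.6: (-13.3,8.8) -> (-13.3,2.2) [heading=90, move]
BK 11: (-13.3,2.2) -> (-13.3,-8.8) [heading=90, move]
Final: pos=(-13.3,-8.8), heading=90, 2 segment(s) drawn

Segment lengths:
  seg 1: (0,0) -> (-13.3,0), length = 13.3
  seg 2: (-13.3,0) -> (-13.3,8.8), length = 8.8
Total = 22.1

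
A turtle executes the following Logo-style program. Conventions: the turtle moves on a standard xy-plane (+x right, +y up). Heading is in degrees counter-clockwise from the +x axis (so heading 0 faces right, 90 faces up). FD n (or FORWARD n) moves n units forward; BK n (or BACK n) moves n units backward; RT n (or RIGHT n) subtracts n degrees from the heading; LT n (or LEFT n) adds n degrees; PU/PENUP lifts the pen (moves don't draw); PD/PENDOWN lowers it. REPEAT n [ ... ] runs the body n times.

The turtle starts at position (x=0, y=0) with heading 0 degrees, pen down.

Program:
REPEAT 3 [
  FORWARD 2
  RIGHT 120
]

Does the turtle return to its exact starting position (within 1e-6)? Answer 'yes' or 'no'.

Executing turtle program step by step:
Start: pos=(0,0), heading=0, pen down
REPEAT 3 [
  -- iteration 1/3 --
  FD 2: (0,0) -> (2,0) [heading=0, draw]
  RT 120: heading 0 -> 240
  -- iteration 2/3 --
  FD 2: (2,0) -> (1,-1.732) [heading=240, draw]
  RT 120: heading 240 -> 120
  -- iteration 3/3 --
  FD 2: (1,-1.732) -> (0,0) [heading=120, draw]
  RT 120: heading 120 -> 0
]
Final: pos=(0,0), heading=0, 3 segment(s) drawn

Start position: (0, 0)
Final position: (0, 0)
Distance = 0; < 1e-6 -> CLOSED

Answer: yes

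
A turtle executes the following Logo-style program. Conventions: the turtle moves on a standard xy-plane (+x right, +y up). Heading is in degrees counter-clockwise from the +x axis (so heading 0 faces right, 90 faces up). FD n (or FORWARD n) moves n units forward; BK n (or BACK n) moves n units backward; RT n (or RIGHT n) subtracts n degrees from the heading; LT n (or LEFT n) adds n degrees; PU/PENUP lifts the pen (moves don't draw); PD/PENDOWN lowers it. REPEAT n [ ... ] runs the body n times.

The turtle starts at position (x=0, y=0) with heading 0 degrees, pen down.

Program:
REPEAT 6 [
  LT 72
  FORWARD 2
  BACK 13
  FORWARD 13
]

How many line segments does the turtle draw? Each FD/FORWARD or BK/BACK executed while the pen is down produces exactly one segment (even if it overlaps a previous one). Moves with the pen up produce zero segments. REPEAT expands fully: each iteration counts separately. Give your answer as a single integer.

Executing turtle program step by step:
Start: pos=(0,0), heading=0, pen down
REPEAT 6 [
  -- iteration 1/6 --
  LT 72: heading 0 -> 72
  FD 2: (0,0) -> (0.618,1.902) [heading=72, draw]
  BK 13: (0.618,1.902) -> (-3.399,-10.462) [heading=72, draw]
  FD 13: (-3.399,-10.462) -> (0.618,1.902) [heading=72, draw]
  -- iteration 2/6 --
  LT 72: heading 72 -> 144
  FD 2: (0.618,1.902) -> (-1,3.078) [heading=144, draw]
  BK 13: (-1,3.078) -> (9.517,-4.564) [heading=144, draw]
  FD 13: (9.517,-4.564) -> (-1,3.078) [heading=144, draw]
  -- iteration 3/6 --
  LT 72: heading 144 -> 216
  FD 2: (-1,3.078) -> (-2.618,1.902) [heading=216, draw]
  BK 13: (-2.618,1.902) -> (7.899,9.543) [heading=216, draw]
  FD 13: (7.899,9.543) -> (-2.618,1.902) [heading=216, draw]
  -- iteration 4/6 --
  LT 72: heading 216 -> 288
  FD 2: (-2.618,1.902) -> (-2,0) [heading=288, draw]
  BK 13: (-2,0) -> (-6.017,12.364) [heading=288, draw]
  FD 13: (-6.017,12.364) -> (-2,0) [heading=288, draw]
  -- iteration 5/6 --
  LT 72: heading 288 -> 0
  FD 2: (-2,0) -> (0,0) [heading=0, draw]
  BK 13: (0,0) -> (-13,0) [heading=0, draw]
  FD 13: (-13,0) -> (0,0) [heading=0, draw]
  -- iteration 6/6 --
  LT 72: heading 0 -> 72
  FD 2: (0,0) -> (0.618,1.902) [heading=72, draw]
  BK 13: (0.618,1.902) -> (-3.399,-10.462) [heading=72, draw]
  FD 13: (-3.399,-10.462) -> (0.618,1.902) [heading=72, draw]
]
Final: pos=(0.618,1.902), heading=72, 18 segment(s) drawn
Segments drawn: 18

Answer: 18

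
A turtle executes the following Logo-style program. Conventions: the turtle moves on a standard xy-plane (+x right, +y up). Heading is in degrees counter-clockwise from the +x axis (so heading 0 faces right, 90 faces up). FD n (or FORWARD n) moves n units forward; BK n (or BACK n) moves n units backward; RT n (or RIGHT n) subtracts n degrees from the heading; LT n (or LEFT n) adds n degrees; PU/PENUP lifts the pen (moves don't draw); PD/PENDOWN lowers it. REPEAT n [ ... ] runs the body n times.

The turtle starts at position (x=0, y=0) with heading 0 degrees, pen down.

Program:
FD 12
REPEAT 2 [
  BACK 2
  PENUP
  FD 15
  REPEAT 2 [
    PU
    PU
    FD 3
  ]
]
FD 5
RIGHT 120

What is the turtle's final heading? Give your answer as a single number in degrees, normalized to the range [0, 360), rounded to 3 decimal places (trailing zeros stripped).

Answer: 240

Derivation:
Executing turtle program step by step:
Start: pos=(0,0), heading=0, pen down
FD 12: (0,0) -> (12,0) [heading=0, draw]
REPEAT 2 [
  -- iteration 1/2 --
  BK 2: (12,0) -> (10,0) [heading=0, draw]
  PU: pen up
  FD 15: (10,0) -> (25,0) [heading=0, move]
  REPEAT 2 [
    -- iteration 1/2 --
    PU: pen up
    PU: pen up
    FD 3: (25,0) -> (28,0) [heading=0, move]
    -- iteration 2/2 --
    PU: pen up
    PU: pen up
    FD 3: (28,0) -> (31,0) [heading=0, move]
  ]
  -- iteration 2/2 --
  BK 2: (31,0) -> (29,0) [heading=0, move]
  PU: pen up
  FD 15: (29,0) -> (44,0) [heading=0, move]
  REPEAT 2 [
    -- iteration 1/2 --
    PU: pen up
    PU: pen up
    FD 3: (44,0) -> (47,0) [heading=0, move]
    -- iteration 2/2 --
    PU: pen up
    PU: pen up
    FD 3: (47,0) -> (50,0) [heading=0, move]
  ]
]
FD 5: (50,0) -> (55,0) [heading=0, move]
RT 120: heading 0 -> 240
Final: pos=(55,0), heading=240, 2 segment(s) drawn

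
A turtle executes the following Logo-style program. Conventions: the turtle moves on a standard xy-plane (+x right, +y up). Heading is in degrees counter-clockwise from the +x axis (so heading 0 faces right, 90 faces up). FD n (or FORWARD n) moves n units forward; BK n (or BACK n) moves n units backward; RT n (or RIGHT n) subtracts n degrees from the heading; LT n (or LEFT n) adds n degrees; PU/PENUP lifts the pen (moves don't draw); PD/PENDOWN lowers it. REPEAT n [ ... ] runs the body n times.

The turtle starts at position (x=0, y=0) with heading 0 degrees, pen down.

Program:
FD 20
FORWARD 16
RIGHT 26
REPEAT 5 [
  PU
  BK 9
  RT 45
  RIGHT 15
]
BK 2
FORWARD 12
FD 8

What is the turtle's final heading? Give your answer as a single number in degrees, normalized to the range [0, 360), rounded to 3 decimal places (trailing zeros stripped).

Executing turtle program step by step:
Start: pos=(0,0), heading=0, pen down
FD 20: (0,0) -> (20,0) [heading=0, draw]
FD 16: (20,0) -> (36,0) [heading=0, draw]
RT 26: heading 0 -> 334
REPEAT 5 [
  -- iteration 1/5 --
  PU: pen up
  BK 9: (36,0) -> (27.911,3.945) [heading=334, move]
  RT 45: heading 334 -> 289
  RT 15: heading 289 -> 274
  -- iteration 2/5 --
  PU: pen up
  BK 9: (27.911,3.945) -> (27.283,12.923) [heading=274, move]
  RT 45: heading 274 -> 229
  RT 15: heading 229 -> 214
  -- iteration 3/5 --
  PU: pen up
  BK 9: (27.283,12.923) -> (34.744,17.956) [heading=214, move]
  RT 45: heading 214 -> 169
  RT 15: heading 169 -> 154
  -- iteration 4/5 --
  PU: pen up
  BK 9: (34.744,17.956) -> (42.834,14.011) [heading=154, move]
  RT 45: heading 154 -> 109
  RT 15: heading 109 -> 94
  -- iteration 5/5 --
  PU: pen up
  BK 9: (42.834,14.011) -> (43.461,5.033) [heading=94, move]
  RT 45: heading 94 -> 49
  RT 15: heading 49 -> 34
]
BK 2: (43.461,5.033) -> (41.803,3.914) [heading=34, move]
FD 12: (41.803,3.914) -> (51.752,10.625) [heading=34, move]
FD 8: (51.752,10.625) -> (58.384,15.098) [heading=34, move]
Final: pos=(58.384,15.098), heading=34, 2 segment(s) drawn

Answer: 34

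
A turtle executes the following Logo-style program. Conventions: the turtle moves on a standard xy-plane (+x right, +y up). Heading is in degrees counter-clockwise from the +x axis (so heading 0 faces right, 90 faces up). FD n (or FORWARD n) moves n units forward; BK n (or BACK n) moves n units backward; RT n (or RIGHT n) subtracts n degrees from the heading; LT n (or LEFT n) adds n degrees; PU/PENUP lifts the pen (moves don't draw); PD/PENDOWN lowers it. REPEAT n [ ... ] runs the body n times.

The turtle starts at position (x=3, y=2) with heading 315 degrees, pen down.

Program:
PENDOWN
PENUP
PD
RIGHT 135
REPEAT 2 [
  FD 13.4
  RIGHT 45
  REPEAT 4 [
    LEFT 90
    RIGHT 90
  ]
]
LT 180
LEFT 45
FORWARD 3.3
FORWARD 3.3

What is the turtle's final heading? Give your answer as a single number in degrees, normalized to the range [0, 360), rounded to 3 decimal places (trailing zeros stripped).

Executing turtle program step by step:
Start: pos=(3,2), heading=315, pen down
PD: pen down
PU: pen up
PD: pen down
RT 135: heading 315 -> 180
REPEAT 2 [
  -- iteration 1/2 --
  FD 13.4: (3,2) -> (-10.4,2) [heading=180, draw]
  RT 45: heading 180 -> 135
  REPEAT 4 [
    -- iteration 1/4 --
    LT 90: heading 135 -> 225
    RT 90: heading 225 -> 135
    -- iteration 2/4 --
    LT 90: heading 135 -> 225
    RT 90: heading 225 -> 135
    -- iteration 3/4 --
    LT 90: heading 135 -> 225
    RT 90: heading 225 -> 135
    -- iteration 4/4 --
    LT 90: heading 135 -> 225
    RT 90: heading 225 -> 135
  ]
  -- iteration 2/2 --
  FD 13.4: (-10.4,2) -> (-19.875,11.475) [heading=135, draw]
  RT 45: heading 135 -> 90
  REPEAT 4 [
    -- iteration 1/4 --
    LT 90: heading 90 -> 180
    RT 90: heading 180 -> 90
    -- iteration 2/4 --
    LT 90: heading 90 -> 180
    RT 90: heading 180 -> 90
    -- iteration 3/4 --
    LT 90: heading 90 -> 180
    RT 90: heading 180 -> 90
    -- iteration 4/4 --
    LT 90: heading 90 -> 180
    RT 90: heading 180 -> 90
  ]
]
LT 180: heading 90 -> 270
LT 45: heading 270 -> 315
FD 3.3: (-19.875,11.475) -> (-17.542,9.142) [heading=315, draw]
FD 3.3: (-17.542,9.142) -> (-15.208,6.808) [heading=315, draw]
Final: pos=(-15.208,6.808), heading=315, 4 segment(s) drawn

Answer: 315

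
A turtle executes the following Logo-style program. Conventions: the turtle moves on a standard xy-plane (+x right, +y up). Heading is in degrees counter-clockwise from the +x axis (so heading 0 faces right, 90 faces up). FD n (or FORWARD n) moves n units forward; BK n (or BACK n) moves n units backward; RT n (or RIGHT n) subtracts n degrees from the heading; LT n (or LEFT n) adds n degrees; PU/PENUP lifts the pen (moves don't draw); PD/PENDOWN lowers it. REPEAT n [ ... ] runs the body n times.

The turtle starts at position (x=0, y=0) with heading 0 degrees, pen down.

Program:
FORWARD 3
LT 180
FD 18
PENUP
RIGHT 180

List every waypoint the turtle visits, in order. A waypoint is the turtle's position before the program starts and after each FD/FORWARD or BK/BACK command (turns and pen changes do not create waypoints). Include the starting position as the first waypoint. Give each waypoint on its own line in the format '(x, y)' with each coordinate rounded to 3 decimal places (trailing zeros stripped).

Answer: (0, 0)
(3, 0)
(-15, 0)

Derivation:
Executing turtle program step by step:
Start: pos=(0,0), heading=0, pen down
FD 3: (0,0) -> (3,0) [heading=0, draw]
LT 180: heading 0 -> 180
FD 18: (3,0) -> (-15,0) [heading=180, draw]
PU: pen up
RT 180: heading 180 -> 0
Final: pos=(-15,0), heading=0, 2 segment(s) drawn
Waypoints (3 total):
(0, 0)
(3, 0)
(-15, 0)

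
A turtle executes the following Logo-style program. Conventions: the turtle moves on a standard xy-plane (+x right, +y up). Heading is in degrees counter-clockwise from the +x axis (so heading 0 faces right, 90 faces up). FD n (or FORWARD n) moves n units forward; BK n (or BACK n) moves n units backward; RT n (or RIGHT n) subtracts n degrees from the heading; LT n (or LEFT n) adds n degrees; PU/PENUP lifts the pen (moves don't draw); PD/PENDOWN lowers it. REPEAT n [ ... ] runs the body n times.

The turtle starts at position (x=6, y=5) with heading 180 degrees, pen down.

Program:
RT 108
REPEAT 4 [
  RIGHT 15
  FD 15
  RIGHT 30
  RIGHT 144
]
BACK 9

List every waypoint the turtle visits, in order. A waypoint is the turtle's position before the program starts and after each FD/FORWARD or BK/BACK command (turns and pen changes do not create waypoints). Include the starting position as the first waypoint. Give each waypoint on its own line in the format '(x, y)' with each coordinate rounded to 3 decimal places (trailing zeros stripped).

Executing turtle program step by step:
Start: pos=(6,5), heading=180, pen down
RT 108: heading 180 -> 72
REPEAT 4 [
  -- iteration 1/4 --
  RT 15: heading 72 -> 57
  FD 15: (6,5) -> (14.17,17.58) [heading=57, draw]
  RT 30: heading 57 -> 27
  RT 144: heading 27 -> 243
  -- iteration 2/4 --
  RT 15: heading 243 -> 228
  FD 15: (14.17,17.58) -> (4.133,6.433) [heading=228, draw]
  RT 30: heading 228 -> 198
  RT 144: heading 198 -> 54
  -- iteration 3/4 --
  RT 15: heading 54 -> 39
  FD 15: (4.133,6.433) -> (15.79,15.873) [heading=39, draw]
  RT 30: heading 39 -> 9
  RT 144: heading 9 -> 225
  -- iteration 4/4 --
  RT 15: heading 225 -> 210
  FD 15: (15.79,15.873) -> (2.799,8.373) [heading=210, draw]
  RT 30: heading 210 -> 180
  RT 144: heading 180 -> 36
]
BK 9: (2.799,8.373) -> (-4.482,3.083) [heading=36, draw]
Final: pos=(-4.482,3.083), heading=36, 5 segment(s) drawn
Waypoints (6 total):
(6, 5)
(14.17, 17.58)
(4.133, 6.433)
(15.79, 15.873)
(2.799, 8.373)
(-4.482, 3.083)

Answer: (6, 5)
(14.17, 17.58)
(4.133, 6.433)
(15.79, 15.873)
(2.799, 8.373)
(-4.482, 3.083)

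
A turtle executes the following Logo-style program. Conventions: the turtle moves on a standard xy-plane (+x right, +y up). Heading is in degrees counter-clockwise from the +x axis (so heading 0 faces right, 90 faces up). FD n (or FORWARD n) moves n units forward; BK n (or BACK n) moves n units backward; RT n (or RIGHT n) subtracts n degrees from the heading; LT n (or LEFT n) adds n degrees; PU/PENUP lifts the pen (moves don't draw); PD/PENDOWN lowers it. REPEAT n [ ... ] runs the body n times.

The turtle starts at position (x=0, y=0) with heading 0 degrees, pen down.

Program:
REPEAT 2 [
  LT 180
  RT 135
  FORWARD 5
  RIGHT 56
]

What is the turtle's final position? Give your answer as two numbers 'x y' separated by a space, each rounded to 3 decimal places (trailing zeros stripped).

Executing turtle program step by step:
Start: pos=(0,0), heading=0, pen down
REPEAT 2 [
  -- iteration 1/2 --
  LT 180: heading 0 -> 180
  RT 135: heading 180 -> 45
  FD 5: (0,0) -> (3.536,3.536) [heading=45, draw]
  RT 56: heading 45 -> 349
  -- iteration 2/2 --
  LT 180: heading 349 -> 169
  RT 135: heading 169 -> 34
  FD 5: (3.536,3.536) -> (7.681,6.331) [heading=34, draw]
  RT 56: heading 34 -> 338
]
Final: pos=(7.681,6.331), heading=338, 2 segment(s) drawn

Answer: 7.681 6.331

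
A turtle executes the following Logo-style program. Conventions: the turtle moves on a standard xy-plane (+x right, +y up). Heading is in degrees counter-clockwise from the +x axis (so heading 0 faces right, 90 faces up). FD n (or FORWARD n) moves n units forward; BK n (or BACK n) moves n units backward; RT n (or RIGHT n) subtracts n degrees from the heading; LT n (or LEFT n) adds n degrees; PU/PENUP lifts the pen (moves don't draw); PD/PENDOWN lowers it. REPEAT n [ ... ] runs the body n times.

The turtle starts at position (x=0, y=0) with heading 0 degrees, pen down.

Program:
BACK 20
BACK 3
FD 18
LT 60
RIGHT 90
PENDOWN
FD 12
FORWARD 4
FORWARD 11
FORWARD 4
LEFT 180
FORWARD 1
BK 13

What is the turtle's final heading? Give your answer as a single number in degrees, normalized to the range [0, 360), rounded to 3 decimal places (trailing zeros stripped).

Executing turtle program step by step:
Start: pos=(0,0), heading=0, pen down
BK 20: (0,0) -> (-20,0) [heading=0, draw]
BK 3: (-20,0) -> (-23,0) [heading=0, draw]
FD 18: (-23,0) -> (-5,0) [heading=0, draw]
LT 60: heading 0 -> 60
RT 90: heading 60 -> 330
PD: pen down
FD 12: (-5,0) -> (5.392,-6) [heading=330, draw]
FD 4: (5.392,-6) -> (8.856,-8) [heading=330, draw]
FD 11: (8.856,-8) -> (18.383,-13.5) [heading=330, draw]
FD 4: (18.383,-13.5) -> (21.847,-15.5) [heading=330, draw]
LT 180: heading 330 -> 150
FD 1: (21.847,-15.5) -> (20.981,-15) [heading=150, draw]
BK 13: (20.981,-15) -> (32.239,-21.5) [heading=150, draw]
Final: pos=(32.239,-21.5), heading=150, 9 segment(s) drawn

Answer: 150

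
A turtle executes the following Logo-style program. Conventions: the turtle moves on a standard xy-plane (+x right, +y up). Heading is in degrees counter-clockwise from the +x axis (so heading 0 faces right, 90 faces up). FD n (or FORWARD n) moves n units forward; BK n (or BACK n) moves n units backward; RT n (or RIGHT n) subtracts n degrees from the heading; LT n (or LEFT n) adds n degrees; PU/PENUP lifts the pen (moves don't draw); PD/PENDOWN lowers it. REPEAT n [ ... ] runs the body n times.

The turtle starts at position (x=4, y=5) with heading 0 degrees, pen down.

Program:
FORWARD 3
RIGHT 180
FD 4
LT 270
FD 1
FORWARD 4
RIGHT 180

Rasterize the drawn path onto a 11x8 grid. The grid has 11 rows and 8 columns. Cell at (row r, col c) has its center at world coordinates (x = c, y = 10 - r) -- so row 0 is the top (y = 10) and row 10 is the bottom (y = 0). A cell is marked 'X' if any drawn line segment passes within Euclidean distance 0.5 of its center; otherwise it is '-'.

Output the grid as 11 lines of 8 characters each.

Segment 0: (4,5) -> (7,5)
Segment 1: (7,5) -> (3,5)
Segment 2: (3,5) -> (3,6)
Segment 3: (3,6) -> (3,10)

Answer: ---X----
---X----
---X----
---X----
---X----
---XXXXX
--------
--------
--------
--------
--------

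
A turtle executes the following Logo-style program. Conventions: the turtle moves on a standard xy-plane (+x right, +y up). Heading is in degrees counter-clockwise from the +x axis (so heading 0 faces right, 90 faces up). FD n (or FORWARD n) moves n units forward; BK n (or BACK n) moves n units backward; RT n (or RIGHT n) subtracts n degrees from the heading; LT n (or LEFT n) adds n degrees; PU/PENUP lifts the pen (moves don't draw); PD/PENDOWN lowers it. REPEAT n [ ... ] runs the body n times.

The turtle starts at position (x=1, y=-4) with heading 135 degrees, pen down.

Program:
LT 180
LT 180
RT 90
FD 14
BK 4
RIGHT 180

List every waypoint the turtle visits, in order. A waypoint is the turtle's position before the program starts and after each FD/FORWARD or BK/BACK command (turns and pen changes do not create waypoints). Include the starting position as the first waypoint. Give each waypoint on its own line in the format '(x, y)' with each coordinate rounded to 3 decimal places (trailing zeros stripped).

Executing turtle program step by step:
Start: pos=(1,-4), heading=135, pen down
LT 180: heading 135 -> 315
LT 180: heading 315 -> 135
RT 90: heading 135 -> 45
FD 14: (1,-4) -> (10.899,5.899) [heading=45, draw]
BK 4: (10.899,5.899) -> (8.071,3.071) [heading=45, draw]
RT 180: heading 45 -> 225
Final: pos=(8.071,3.071), heading=225, 2 segment(s) drawn
Waypoints (3 total):
(1, -4)
(10.899, 5.899)
(8.071, 3.071)

Answer: (1, -4)
(10.899, 5.899)
(8.071, 3.071)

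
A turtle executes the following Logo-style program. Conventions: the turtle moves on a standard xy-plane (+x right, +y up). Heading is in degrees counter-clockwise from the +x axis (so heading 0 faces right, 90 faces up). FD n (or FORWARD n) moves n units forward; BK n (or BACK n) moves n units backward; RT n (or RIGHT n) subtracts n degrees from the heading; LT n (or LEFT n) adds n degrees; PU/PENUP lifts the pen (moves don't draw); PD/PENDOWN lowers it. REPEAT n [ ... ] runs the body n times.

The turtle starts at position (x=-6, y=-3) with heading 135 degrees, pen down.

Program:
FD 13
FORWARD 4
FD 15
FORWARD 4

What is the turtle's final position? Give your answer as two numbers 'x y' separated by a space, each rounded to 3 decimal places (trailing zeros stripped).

Executing turtle program step by step:
Start: pos=(-6,-3), heading=135, pen down
FD 13: (-6,-3) -> (-15.192,6.192) [heading=135, draw]
FD 4: (-15.192,6.192) -> (-18.021,9.021) [heading=135, draw]
FD 15: (-18.021,9.021) -> (-28.627,19.627) [heading=135, draw]
FD 4: (-28.627,19.627) -> (-31.456,22.456) [heading=135, draw]
Final: pos=(-31.456,22.456), heading=135, 4 segment(s) drawn

Answer: -31.456 22.456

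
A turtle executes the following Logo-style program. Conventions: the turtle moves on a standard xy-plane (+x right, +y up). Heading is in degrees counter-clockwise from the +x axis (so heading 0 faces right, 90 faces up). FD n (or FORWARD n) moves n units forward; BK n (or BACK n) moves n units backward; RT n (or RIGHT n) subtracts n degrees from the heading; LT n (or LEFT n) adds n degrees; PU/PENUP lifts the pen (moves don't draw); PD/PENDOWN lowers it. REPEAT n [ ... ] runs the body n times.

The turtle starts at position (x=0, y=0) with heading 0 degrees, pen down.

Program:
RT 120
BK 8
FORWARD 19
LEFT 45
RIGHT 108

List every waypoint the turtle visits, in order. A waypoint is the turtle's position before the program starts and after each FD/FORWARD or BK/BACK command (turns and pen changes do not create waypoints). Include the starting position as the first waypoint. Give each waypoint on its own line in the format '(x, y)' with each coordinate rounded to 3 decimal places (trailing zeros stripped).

Executing turtle program step by step:
Start: pos=(0,0), heading=0, pen down
RT 120: heading 0 -> 240
BK 8: (0,0) -> (4,6.928) [heading=240, draw]
FD 19: (4,6.928) -> (-5.5,-9.526) [heading=240, draw]
LT 45: heading 240 -> 285
RT 108: heading 285 -> 177
Final: pos=(-5.5,-9.526), heading=177, 2 segment(s) drawn
Waypoints (3 total):
(0, 0)
(4, 6.928)
(-5.5, -9.526)

Answer: (0, 0)
(4, 6.928)
(-5.5, -9.526)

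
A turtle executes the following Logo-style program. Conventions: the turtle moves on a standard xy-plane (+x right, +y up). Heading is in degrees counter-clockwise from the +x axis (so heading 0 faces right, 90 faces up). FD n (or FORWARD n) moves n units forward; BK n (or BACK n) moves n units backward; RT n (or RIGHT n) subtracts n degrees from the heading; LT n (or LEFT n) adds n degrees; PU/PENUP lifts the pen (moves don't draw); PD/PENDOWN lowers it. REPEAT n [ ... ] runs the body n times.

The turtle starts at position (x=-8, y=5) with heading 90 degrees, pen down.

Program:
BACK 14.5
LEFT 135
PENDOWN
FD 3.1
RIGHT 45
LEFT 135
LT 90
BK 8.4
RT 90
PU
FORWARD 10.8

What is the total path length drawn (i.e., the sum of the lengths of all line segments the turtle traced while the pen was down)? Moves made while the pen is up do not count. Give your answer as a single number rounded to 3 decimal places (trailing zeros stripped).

Executing turtle program step by step:
Start: pos=(-8,5), heading=90, pen down
BK 14.5: (-8,5) -> (-8,-9.5) [heading=90, draw]
LT 135: heading 90 -> 225
PD: pen down
FD 3.1: (-8,-9.5) -> (-10.192,-11.692) [heading=225, draw]
RT 45: heading 225 -> 180
LT 135: heading 180 -> 315
LT 90: heading 315 -> 45
BK 8.4: (-10.192,-11.692) -> (-16.132,-17.632) [heading=45, draw]
RT 90: heading 45 -> 315
PU: pen up
FD 10.8: (-16.132,-17.632) -> (-8.495,-25.268) [heading=315, move]
Final: pos=(-8.495,-25.268), heading=315, 3 segment(s) drawn

Segment lengths:
  seg 1: (-8,5) -> (-8,-9.5), length = 14.5
  seg 2: (-8,-9.5) -> (-10.192,-11.692), length = 3.1
  seg 3: (-10.192,-11.692) -> (-16.132,-17.632), length = 8.4
Total = 26

Answer: 26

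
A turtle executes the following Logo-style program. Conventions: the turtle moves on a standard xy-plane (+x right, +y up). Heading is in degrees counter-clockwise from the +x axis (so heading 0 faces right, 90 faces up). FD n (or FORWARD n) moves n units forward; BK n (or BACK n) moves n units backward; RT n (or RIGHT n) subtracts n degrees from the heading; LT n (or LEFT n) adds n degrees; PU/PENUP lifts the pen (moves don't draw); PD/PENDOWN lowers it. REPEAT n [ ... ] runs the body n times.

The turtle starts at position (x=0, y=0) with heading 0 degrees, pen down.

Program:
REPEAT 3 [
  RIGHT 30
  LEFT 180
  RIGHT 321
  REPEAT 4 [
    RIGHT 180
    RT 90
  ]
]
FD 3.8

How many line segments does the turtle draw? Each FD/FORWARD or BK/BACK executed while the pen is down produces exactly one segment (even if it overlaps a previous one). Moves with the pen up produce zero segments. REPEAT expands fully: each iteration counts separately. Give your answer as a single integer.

Answer: 1

Derivation:
Executing turtle program step by step:
Start: pos=(0,0), heading=0, pen down
REPEAT 3 [
  -- iteration 1/3 --
  RT 30: heading 0 -> 330
  LT 180: heading 330 -> 150
  RT 321: heading 150 -> 189
  REPEAT 4 [
    -- iteration 1/4 --
    RT 180: heading 189 -> 9
    RT 90: heading 9 -> 279
    -- iteration 2/4 --
    RT 180: heading 279 -> 99
    RT 90: heading 99 -> 9
    -- iteration 3/4 --
    RT 180: heading 9 -> 189
    RT 90: heading 189 -> 99
    -- iteration 4/4 --
    RT 180: heading 99 -> 279
    RT 90: heading 279 -> 189
  ]
  -- iteration 2/3 --
  RT 30: heading 189 -> 159
  LT 180: heading 159 -> 339
  RT 321: heading 339 -> 18
  REPEAT 4 [
    -- iteration 1/4 --
    RT 180: heading 18 -> 198
    RT 90: heading 198 -> 108
    -- iteration 2/4 --
    RT 180: heading 108 -> 288
    RT 90: heading 288 -> 198
    -- iteration 3/4 --
    RT 180: heading 198 -> 18
    RT 90: heading 18 -> 288
    -- iteration 4/4 --
    RT 180: heading 288 -> 108
    RT 90: heading 108 -> 18
  ]
  -- iteration 3/3 --
  RT 30: heading 18 -> 348
  LT 180: heading 348 -> 168
  RT 321: heading 168 -> 207
  REPEAT 4 [
    -- iteration 1/4 --
    RT 180: heading 207 -> 27
    RT 90: heading 27 -> 297
    -- iteration 2/4 --
    RT 180: heading 297 -> 117
    RT 90: heading 117 -> 27
    -- iteration 3/4 --
    RT 180: heading 27 -> 207
    RT 90: heading 207 -> 117
    -- iteration 4/4 --
    RT 180: heading 117 -> 297
    RT 90: heading 297 -> 207
  ]
]
FD 3.8: (0,0) -> (-3.386,-1.725) [heading=207, draw]
Final: pos=(-3.386,-1.725), heading=207, 1 segment(s) drawn
Segments drawn: 1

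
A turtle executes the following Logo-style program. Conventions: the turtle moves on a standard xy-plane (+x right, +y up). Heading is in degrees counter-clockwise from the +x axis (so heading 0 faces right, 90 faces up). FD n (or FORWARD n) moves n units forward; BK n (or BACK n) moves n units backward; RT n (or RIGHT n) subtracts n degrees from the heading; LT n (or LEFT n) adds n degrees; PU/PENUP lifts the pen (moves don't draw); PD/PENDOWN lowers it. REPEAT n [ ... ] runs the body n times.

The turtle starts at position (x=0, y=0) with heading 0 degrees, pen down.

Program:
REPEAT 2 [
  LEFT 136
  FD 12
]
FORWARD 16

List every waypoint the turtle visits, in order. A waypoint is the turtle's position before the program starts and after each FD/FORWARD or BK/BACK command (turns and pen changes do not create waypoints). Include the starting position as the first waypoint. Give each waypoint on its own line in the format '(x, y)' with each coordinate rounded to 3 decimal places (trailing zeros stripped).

Answer: (0, 0)
(-8.632, 8.336)
(-8.213, -3.657)
(-7.655, -19.647)

Derivation:
Executing turtle program step by step:
Start: pos=(0,0), heading=0, pen down
REPEAT 2 [
  -- iteration 1/2 --
  LT 136: heading 0 -> 136
  FD 12: (0,0) -> (-8.632,8.336) [heading=136, draw]
  -- iteration 2/2 --
  LT 136: heading 136 -> 272
  FD 12: (-8.632,8.336) -> (-8.213,-3.657) [heading=272, draw]
]
FD 16: (-8.213,-3.657) -> (-7.655,-19.647) [heading=272, draw]
Final: pos=(-7.655,-19.647), heading=272, 3 segment(s) drawn
Waypoints (4 total):
(0, 0)
(-8.632, 8.336)
(-8.213, -3.657)
(-7.655, -19.647)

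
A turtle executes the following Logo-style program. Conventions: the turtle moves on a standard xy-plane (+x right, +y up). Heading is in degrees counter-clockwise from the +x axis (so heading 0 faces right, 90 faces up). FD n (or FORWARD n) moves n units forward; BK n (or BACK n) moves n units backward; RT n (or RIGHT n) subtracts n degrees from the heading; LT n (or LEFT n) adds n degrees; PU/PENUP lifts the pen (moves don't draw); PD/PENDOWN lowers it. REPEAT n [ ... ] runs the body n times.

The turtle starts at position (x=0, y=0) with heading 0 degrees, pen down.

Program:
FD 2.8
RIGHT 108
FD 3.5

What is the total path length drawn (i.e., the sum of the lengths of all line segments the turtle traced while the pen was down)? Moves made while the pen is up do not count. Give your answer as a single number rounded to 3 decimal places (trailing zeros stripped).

Executing turtle program step by step:
Start: pos=(0,0), heading=0, pen down
FD 2.8: (0,0) -> (2.8,0) [heading=0, draw]
RT 108: heading 0 -> 252
FD 3.5: (2.8,0) -> (1.718,-3.329) [heading=252, draw]
Final: pos=(1.718,-3.329), heading=252, 2 segment(s) drawn

Segment lengths:
  seg 1: (0,0) -> (2.8,0), length = 2.8
  seg 2: (2.8,0) -> (1.718,-3.329), length = 3.5
Total = 6.3

Answer: 6.3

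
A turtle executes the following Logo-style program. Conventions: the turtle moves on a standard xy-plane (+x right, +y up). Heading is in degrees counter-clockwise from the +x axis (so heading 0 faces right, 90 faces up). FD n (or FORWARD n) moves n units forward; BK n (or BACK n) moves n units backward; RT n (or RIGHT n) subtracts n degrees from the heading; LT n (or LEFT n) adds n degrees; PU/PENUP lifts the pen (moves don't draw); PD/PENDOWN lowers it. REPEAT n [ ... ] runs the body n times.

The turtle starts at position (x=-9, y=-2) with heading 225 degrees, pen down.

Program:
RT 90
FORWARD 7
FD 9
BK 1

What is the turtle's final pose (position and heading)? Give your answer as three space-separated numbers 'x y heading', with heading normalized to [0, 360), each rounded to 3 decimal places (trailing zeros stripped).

Answer: -19.607 8.607 135

Derivation:
Executing turtle program step by step:
Start: pos=(-9,-2), heading=225, pen down
RT 90: heading 225 -> 135
FD 7: (-9,-2) -> (-13.95,2.95) [heading=135, draw]
FD 9: (-13.95,2.95) -> (-20.314,9.314) [heading=135, draw]
BK 1: (-20.314,9.314) -> (-19.607,8.607) [heading=135, draw]
Final: pos=(-19.607,8.607), heading=135, 3 segment(s) drawn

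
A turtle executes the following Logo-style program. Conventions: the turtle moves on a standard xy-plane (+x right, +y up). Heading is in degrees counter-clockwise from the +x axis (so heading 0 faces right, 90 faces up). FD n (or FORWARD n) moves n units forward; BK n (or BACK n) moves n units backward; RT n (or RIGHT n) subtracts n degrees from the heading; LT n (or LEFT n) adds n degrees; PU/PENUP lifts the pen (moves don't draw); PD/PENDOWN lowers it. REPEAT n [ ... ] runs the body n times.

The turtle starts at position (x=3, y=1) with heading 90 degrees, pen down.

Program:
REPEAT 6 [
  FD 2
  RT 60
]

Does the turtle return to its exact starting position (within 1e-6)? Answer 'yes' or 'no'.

Answer: yes

Derivation:
Executing turtle program step by step:
Start: pos=(3,1), heading=90, pen down
REPEAT 6 [
  -- iteration 1/6 --
  FD 2: (3,1) -> (3,3) [heading=90, draw]
  RT 60: heading 90 -> 30
  -- iteration 2/6 --
  FD 2: (3,3) -> (4.732,4) [heading=30, draw]
  RT 60: heading 30 -> 330
  -- iteration 3/6 --
  FD 2: (4.732,4) -> (6.464,3) [heading=330, draw]
  RT 60: heading 330 -> 270
  -- iteration 4/6 --
  FD 2: (6.464,3) -> (6.464,1) [heading=270, draw]
  RT 60: heading 270 -> 210
  -- iteration 5/6 --
  FD 2: (6.464,1) -> (4.732,0) [heading=210, draw]
  RT 60: heading 210 -> 150
  -- iteration 6/6 --
  FD 2: (4.732,0) -> (3,1) [heading=150, draw]
  RT 60: heading 150 -> 90
]
Final: pos=(3,1), heading=90, 6 segment(s) drawn

Start position: (3, 1)
Final position: (3, 1)
Distance = 0; < 1e-6 -> CLOSED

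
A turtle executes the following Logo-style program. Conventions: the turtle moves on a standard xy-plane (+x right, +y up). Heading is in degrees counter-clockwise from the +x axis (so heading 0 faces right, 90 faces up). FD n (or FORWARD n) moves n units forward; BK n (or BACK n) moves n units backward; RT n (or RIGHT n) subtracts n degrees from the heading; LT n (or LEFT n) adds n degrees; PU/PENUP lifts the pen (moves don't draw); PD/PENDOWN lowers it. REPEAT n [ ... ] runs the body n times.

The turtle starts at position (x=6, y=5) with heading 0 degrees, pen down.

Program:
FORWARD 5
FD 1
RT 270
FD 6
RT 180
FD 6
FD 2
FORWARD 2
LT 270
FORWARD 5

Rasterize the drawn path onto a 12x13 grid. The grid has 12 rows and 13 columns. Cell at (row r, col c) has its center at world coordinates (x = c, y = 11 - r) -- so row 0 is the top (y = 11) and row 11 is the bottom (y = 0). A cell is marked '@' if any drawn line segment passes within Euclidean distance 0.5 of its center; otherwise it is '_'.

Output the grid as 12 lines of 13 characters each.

Answer: ____________@
____________@
____________@
____________@
____________@
____________@
______@@@@@@@
____________@
____________@
____________@
_______@@@@@@
_____________

Derivation:
Segment 0: (6,5) -> (11,5)
Segment 1: (11,5) -> (12,5)
Segment 2: (12,5) -> (12,11)
Segment 3: (12,11) -> (12,5)
Segment 4: (12,5) -> (12,3)
Segment 5: (12,3) -> (12,1)
Segment 6: (12,1) -> (7,1)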